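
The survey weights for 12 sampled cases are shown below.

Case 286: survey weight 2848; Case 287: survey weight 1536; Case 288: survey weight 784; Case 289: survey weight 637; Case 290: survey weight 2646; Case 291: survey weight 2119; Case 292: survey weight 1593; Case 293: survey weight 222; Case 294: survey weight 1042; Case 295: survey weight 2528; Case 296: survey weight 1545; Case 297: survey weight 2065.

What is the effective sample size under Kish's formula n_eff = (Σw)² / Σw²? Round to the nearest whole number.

10

Σ wᵢ = 2848 + 1536 + 784 + 637 + 2646 + 2119 + 1593 + 222 + 1042 + 2528 + 1545 + 2065 = 19565
Σ wᵢ² = 39697033
n_eff = 19565² / 39697033 = 382789225 / 39697033 = 9.6427666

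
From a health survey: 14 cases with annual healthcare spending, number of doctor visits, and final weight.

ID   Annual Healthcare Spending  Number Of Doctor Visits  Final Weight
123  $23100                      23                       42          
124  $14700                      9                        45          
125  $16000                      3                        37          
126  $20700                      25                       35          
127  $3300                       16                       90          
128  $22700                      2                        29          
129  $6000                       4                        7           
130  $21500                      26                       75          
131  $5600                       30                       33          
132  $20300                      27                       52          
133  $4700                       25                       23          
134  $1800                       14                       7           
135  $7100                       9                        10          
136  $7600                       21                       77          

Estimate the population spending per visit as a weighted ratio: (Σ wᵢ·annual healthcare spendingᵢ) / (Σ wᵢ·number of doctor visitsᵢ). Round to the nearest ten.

Σ wᵢ·y = 7575300
Σ wᵢ·x = 10607
Ratio = 7575300 / 10607 = 714.17932

710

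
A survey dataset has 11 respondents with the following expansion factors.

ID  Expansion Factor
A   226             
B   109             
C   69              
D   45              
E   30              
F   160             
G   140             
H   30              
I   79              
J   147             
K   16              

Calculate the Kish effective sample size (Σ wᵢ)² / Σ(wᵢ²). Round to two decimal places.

Σ wᵢ = 226 + 109 + 69 + 45 + 30 + 160 + 140 + 30 + 79 + 147 + 16 = 1051
Σ wᵢ² = 144849
n_eff = 1051² / 144849 = 1104601 / 144849 = 7.6258794

7.63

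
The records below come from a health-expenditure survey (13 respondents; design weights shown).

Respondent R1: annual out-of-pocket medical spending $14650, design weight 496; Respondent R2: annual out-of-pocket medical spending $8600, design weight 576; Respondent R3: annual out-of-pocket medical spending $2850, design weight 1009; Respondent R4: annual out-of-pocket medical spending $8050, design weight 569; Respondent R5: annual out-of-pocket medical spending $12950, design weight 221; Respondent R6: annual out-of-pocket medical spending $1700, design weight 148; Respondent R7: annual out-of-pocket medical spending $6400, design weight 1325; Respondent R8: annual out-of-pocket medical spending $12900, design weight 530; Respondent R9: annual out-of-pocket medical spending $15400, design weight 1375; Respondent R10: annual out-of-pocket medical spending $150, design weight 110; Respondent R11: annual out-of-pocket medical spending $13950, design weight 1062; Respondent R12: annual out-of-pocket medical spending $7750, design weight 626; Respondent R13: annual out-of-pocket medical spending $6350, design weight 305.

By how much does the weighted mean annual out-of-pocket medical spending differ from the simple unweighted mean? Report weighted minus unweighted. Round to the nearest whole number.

Unweighted sum = 111700
Unweighted mean = 111700 / 13 = 8592.3077
Weighted sum = 80901300
Sum of weights = 8352
Weighted mean = 80901300 / 8352 = 9686.4583
Difference (weighted minus unweighted) = 1094.1506

1094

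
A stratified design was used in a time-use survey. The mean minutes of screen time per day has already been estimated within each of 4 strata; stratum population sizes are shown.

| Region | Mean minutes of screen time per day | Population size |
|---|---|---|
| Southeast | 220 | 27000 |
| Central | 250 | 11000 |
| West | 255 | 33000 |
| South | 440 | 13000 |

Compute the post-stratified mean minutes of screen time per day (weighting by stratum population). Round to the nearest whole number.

Σ Nₕ·x̄ₕ = 220×27000 + 250×11000 + 255×33000 + 440×13000
  = 22825000
Σ Nₕ = 27000 + 11000 + 33000 + 13000 = 84000
Overall mean = 22825000 / 84000 = 271.72619

272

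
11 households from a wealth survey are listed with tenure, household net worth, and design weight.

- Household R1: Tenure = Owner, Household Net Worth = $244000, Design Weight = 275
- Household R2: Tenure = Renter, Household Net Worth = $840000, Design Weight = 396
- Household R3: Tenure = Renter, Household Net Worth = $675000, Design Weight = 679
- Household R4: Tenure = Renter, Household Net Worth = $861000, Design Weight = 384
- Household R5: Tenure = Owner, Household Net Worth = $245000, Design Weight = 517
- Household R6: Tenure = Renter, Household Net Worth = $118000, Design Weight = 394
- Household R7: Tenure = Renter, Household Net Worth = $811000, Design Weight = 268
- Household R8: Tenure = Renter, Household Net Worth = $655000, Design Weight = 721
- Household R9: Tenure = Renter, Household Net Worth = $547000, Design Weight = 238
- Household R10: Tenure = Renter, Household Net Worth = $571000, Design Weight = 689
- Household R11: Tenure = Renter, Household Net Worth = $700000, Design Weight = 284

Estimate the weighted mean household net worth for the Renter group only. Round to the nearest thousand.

Renter rows: R2, R3, R4, R6, R7, R8, R9, R10, R11
Weighted sum = 840000×396 + 675000×679 + 861000×384 + 118000×394 + 811000×268 + 655000×721 + 547000×238 + 571000×689 + 700000×284
  = 2580089000
Sum of weights = 396 + 679 + 384 + 394 + 268 + 721 + 238 + 689 + 284 = 4053
Weighted mean = 2580089000 / 4053 = 636587.47

637000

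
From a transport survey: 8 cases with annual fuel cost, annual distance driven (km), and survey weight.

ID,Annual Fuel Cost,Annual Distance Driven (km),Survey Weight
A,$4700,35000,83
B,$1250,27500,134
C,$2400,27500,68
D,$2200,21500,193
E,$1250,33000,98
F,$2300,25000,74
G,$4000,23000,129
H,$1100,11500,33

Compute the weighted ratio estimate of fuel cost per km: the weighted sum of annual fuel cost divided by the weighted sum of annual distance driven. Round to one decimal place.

Σ wᵢ·y = 4700×83 + 1250×134 + 2400×68 + 2200×193 + 1250×98 + 2300×74 + 4000×129 + 1100×33
  = 1990400
Σ wᵢ·x = 35000×83 + 27500×134 + 27500×68 + 21500×193 + 33000×98 + 25000×74 + 23000×129 + 11500×33
  = 2905000 + 3685000 + 1870000 + 4149500 + 3234000 + 1850000 + 2967000 + 379500 = 21040000
Ratio = 1990400 / 21040000 = 0.09460076

0.1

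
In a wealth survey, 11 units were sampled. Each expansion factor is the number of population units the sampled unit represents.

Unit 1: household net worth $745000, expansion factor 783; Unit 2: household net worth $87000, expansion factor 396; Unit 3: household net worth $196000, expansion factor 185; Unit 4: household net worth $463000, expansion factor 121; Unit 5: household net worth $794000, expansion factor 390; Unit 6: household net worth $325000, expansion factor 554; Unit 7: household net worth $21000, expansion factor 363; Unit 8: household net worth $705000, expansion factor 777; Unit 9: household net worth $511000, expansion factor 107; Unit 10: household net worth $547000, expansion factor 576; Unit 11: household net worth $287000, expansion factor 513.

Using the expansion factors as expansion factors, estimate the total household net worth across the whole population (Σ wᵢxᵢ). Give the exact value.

2272168000

Weighted total = 745000×783 + 87000×396 + 196000×185 + 463000×121 + 794000×390 + 325000×554 + 21000×363 + 705000×777 + 511000×107 + 547000×576 + 287000×513
  = 583335000 + 34452000 + 36260000 + 56023000 + 309660000 + 180050000 + 7623000 + 547785000 + 54677000 + 315072000 + 147231000 = 2272168000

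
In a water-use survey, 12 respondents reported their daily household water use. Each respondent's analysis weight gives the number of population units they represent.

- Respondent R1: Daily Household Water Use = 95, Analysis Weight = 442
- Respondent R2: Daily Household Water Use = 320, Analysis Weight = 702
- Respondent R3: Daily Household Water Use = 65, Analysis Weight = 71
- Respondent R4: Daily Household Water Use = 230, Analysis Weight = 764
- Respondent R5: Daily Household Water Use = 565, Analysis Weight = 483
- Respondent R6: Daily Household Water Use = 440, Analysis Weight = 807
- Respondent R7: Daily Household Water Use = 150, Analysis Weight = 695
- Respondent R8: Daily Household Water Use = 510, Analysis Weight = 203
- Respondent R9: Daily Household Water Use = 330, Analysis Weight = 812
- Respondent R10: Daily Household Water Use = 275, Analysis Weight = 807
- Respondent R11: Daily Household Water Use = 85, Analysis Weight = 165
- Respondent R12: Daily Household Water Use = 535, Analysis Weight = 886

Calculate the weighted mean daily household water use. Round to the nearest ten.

Weighted sum = 2260640
Sum of weights = 442 + 702 + 71 + 764 + 483 + 807 + 695 + 203 + 812 + 807 + 165 + 886 = 6837
Weighted mean = 2260640 / 6837 = 330.64795

330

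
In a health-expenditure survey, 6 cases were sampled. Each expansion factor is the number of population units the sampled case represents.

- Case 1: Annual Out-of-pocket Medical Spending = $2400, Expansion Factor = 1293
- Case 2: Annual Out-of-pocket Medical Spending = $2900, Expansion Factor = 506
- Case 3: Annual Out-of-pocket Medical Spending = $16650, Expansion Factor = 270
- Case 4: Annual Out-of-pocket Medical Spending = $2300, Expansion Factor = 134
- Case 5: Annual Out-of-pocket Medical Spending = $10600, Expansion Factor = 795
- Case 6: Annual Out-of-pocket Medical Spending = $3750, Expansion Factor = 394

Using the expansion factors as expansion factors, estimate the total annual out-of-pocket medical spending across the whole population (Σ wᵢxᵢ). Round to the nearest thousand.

Weighted total = 2400×1293 + 2900×506 + 16650×270 + 2300×134 + 10600×795 + 3750×394
  = 3103200 + 1467400 + 4495500 + 308200 + 8427000 + 1477500 = 19278800

19279000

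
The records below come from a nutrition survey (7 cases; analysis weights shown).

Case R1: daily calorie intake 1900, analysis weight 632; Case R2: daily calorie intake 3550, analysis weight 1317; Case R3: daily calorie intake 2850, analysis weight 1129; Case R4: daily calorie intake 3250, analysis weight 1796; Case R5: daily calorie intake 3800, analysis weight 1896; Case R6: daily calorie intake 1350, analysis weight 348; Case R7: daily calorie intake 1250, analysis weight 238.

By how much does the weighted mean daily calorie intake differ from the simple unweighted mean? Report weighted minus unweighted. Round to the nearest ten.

550

Unweighted sum = 1900 + 3550 + 2850 + 3250 + 3800 + 1350 + 1250 = 17950
Unweighted mean = 17950 / 7 = 2564.2857
Weighted sum = 22902900
Sum of weights = 7356
Weighted mean = 22902900 / 7356 = 3113.4992
Difference (weighted minus unweighted) = 549.21347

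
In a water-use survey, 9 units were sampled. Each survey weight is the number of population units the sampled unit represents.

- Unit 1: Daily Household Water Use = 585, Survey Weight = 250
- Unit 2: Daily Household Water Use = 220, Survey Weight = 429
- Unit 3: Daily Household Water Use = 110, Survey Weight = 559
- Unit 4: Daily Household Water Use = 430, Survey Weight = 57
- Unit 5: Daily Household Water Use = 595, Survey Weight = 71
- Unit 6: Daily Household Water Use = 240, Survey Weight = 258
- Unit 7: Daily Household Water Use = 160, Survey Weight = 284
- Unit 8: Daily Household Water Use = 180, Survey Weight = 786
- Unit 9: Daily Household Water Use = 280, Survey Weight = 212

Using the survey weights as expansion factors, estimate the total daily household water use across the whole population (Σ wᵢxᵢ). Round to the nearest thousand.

677000

Weighted total = 585×250 + 220×429 + 110×559 + 430×57 + 595×71 + 240×258 + 160×284 + 180×786 + 280×212
  = 146250 + 94380 + 61490 + 24510 + 42245 + 61920 + 45440 + 141480 + 59360 = 677075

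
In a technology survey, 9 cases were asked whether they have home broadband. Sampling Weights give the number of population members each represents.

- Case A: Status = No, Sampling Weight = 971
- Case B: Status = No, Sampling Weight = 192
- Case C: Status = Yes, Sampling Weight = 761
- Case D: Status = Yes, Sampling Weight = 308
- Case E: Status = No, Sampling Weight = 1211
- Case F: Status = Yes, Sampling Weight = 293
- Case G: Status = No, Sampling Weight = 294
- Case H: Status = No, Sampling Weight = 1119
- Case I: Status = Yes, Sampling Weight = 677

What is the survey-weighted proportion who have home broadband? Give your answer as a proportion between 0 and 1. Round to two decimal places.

0.35

Sum of weights for 'Yes' = 761 + 308 + 293 + 677 = 2039
Total weight = 971 + 192 + 761 + 308 + 1211 + 293 + 294 + 1119 + 677 = 5826
Weighted proportion = 2039 / 5826 = 0.34998284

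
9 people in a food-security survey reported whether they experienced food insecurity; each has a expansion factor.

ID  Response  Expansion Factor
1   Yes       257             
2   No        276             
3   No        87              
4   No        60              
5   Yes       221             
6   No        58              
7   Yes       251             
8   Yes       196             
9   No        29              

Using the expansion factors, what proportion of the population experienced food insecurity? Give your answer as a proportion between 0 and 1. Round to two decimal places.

0.64

Sum of weights for 'Yes' = 257 + 221 + 251 + 196 = 925
Total weight = 257 + 276 + 87 + 60 + 221 + 58 + 251 + 196 + 29 = 1435
Weighted proportion = 925 / 1435 = 0.6445993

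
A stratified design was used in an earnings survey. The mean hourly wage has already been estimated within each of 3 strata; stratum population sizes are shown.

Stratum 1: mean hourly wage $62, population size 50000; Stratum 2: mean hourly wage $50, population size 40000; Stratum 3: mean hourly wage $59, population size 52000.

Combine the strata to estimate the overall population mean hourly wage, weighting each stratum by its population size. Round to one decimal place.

Σ Nₕ·x̄ₕ = 62×50000 + 50×40000 + 59×52000
  = 3100000 + 2000000 + 3068000 = 8168000
Σ Nₕ = 50000 + 40000 + 52000 = 142000
Overall mean = 8168000 / 142000 = 57.521127

57.5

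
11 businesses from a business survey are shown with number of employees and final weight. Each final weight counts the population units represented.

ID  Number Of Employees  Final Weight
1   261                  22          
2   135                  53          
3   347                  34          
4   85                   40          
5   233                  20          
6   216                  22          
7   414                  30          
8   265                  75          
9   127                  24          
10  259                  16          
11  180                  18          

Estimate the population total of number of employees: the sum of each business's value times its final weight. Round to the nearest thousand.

80000

Weighted total = 261×22 + 135×53 + 347×34 + 85×40 + 233×20 + 216×22 + 414×30 + 265×75 + 127×24 + 259×16 + 180×18
  = 5742 + 7155 + 11798 + 3400 + 4660 + 4752 + 12420 + 19875 + 3048 + 4144 + 3240 = 80234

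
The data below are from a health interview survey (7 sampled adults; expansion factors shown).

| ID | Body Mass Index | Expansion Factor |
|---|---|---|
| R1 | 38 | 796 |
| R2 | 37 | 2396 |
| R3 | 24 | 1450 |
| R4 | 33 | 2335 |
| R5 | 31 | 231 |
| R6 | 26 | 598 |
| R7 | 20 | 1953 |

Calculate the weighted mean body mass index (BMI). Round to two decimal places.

Weighted sum = 38×796 + 37×2396 + 24×1450 + 33×2335 + 31×231 + 26×598 + 20×1953
  = 30248 + 88652 + 34800 + 77055 + 7161 + 15548 + 39060 = 292524
Sum of weights = 796 + 2396 + 1450 + 2335 + 231 + 598 + 1953 = 9759
Weighted mean = 292524 / 9759 = 29.974792

29.97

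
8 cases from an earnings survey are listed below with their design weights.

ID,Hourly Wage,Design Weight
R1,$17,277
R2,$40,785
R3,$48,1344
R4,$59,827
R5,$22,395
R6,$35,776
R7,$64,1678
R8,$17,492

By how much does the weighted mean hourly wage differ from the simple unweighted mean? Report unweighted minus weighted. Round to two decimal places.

Unweighted sum = 17 + 40 + 48 + 59 + 22 + 35 + 64 + 17 = 302
Unweighted mean = 302 / 8 = 37.75
Weighted sum = 17×277 + 40×785 + 48×1344 + 59×827 + 22×395 + 35×776 + 64×1678 + 17×492
  = 4709 + 31400 + 64512 + 48793 + 8690 + 27160 + 107392 + 8364 = 301020
Sum of weights = 277 + 785 + 1344 + 827 + 395 + 776 + 1678 + 492 = 6574
Weighted mean = 301020 / 6574 = 45.789474
Difference (unweighted minus weighted) = -8.0394737

-8.04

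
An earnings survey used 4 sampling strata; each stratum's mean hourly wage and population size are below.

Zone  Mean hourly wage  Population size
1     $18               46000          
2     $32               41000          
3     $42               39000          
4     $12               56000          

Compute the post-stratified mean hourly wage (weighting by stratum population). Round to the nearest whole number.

24

Σ Nₕ·x̄ₕ = 18×46000 + 32×41000 + 42×39000 + 12×56000
  = 828000 + 1312000 + 1638000 + 672000 = 4450000
Σ Nₕ = 46000 + 41000 + 39000 + 56000 = 182000
Overall mean = 4450000 / 182000 = 24.450549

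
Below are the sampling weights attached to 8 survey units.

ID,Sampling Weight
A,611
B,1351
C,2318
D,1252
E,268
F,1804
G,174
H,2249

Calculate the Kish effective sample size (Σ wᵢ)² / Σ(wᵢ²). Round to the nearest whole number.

Σ wᵢ = 611 + 1351 + 2318 + 1252 + 268 + 1804 + 174 + 2249 = 10027
Σ wᵢ² = 373321 + 1825201 + 5373124 + 1567504 + 71824 + 3254416 + 30276 + 5058001 = 17553667
n_eff = 10027² / 17553667 = 100540729 / 17553667 = 5.7276197

6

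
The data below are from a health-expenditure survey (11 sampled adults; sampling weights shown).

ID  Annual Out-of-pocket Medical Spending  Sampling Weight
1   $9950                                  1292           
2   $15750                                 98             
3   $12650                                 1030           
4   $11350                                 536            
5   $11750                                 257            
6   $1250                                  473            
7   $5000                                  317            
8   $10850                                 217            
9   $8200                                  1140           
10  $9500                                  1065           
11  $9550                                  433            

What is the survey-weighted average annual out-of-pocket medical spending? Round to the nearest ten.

9430

Weighted sum = 64663100
Sum of weights = 1292 + 98 + 1030 + 536 + 257 + 473 + 317 + 217 + 1140 + 1065 + 433 = 6858
Weighted mean = 64663100 / 6858 = 9428.8568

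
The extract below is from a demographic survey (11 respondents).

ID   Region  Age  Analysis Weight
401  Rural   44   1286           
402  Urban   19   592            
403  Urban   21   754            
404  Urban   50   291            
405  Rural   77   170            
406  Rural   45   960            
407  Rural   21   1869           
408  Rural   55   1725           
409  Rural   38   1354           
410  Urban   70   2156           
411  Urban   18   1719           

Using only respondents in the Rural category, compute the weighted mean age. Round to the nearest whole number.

Rural rows: 401, 405, 406, 407, 408, 409
Weighted sum = 44×1286 + 77×170 + 45×960 + 21×1869 + 55×1725 + 38×1354
  = 56584 + 13090 + 43200 + 39249 + 94875 + 51452 = 298450
Sum of weights = 1286 + 170 + 960 + 1869 + 1725 + 1354 = 7364
Weighted mean = 298450 / 7364 = 40.528246

41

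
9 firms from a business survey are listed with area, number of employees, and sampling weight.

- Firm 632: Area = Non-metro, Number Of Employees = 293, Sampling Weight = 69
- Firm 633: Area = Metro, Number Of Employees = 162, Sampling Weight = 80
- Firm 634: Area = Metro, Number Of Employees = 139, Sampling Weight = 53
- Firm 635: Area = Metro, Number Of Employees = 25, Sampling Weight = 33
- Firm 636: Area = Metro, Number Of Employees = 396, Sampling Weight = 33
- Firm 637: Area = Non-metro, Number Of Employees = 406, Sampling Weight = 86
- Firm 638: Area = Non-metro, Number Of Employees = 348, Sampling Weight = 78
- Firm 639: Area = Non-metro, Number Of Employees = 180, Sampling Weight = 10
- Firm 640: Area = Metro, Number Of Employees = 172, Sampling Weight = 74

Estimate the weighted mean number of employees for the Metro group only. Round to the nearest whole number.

172

Metro rows: 633, 634, 635, 636, 640
Weighted sum = 162×80 + 139×53 + 25×33 + 396×33 + 172×74
  = 12960 + 7367 + 825 + 13068 + 12728 = 46948
Sum of weights = 80 + 53 + 33 + 33 + 74 = 273
Weighted mean = 46948 / 273 = 171.9707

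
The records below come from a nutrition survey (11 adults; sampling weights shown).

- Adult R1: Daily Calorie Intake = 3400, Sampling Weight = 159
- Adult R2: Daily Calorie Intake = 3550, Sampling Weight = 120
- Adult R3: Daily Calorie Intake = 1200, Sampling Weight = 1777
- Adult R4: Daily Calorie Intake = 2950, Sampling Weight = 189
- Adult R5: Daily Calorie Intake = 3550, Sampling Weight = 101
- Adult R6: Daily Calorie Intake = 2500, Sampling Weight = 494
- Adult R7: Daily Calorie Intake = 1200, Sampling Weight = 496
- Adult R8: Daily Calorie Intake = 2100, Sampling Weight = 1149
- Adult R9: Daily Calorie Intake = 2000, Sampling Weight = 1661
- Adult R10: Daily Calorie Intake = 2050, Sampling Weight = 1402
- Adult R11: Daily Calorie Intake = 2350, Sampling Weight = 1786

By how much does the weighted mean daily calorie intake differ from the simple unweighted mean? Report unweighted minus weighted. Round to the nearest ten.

440

Unweighted sum = 3400 + 3550 + 1200 + 2950 + 3550 + 2500 + 1200 + 2100 + 2000 + 2050 + 2350 = 26850
Unweighted mean = 26850 / 11 = 2440.9091
Weighted sum = 3400×159 + 3550×120 + 1200×1777 + 2950×189 + 3550×101 + 2500×494 + 1200×496 + 2100×1149 + 2000×1661 + 2050×1402 + 2350×1786
  = 540600 + 426000 + 2132400 + 557550 + 358550 + 1235000 + 595200 + 2412900 + 3322000 + 2874100 + 4197100 = 18651400
Sum of weights = 159 + 120 + 1777 + 189 + 101 + 494 + 496 + 1149 + 1661 + 1402 + 1786 = 9334
Weighted mean = 18651400 / 9334 = 1998.2216
Difference (unweighted minus weighted) = 442.68754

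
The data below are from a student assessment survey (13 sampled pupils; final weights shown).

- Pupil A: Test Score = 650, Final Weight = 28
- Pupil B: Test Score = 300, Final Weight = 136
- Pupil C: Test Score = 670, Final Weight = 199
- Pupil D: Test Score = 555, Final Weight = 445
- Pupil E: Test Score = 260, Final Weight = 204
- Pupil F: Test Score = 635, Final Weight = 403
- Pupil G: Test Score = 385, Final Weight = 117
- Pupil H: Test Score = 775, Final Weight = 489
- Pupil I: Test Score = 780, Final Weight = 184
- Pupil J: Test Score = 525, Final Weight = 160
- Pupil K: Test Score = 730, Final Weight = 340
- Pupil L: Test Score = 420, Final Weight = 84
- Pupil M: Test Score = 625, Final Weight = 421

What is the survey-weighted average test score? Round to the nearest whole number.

606

Weighted sum = 1946395
Sum of weights = 3210
Weighted mean = 1946395 / 3210 = 606.35358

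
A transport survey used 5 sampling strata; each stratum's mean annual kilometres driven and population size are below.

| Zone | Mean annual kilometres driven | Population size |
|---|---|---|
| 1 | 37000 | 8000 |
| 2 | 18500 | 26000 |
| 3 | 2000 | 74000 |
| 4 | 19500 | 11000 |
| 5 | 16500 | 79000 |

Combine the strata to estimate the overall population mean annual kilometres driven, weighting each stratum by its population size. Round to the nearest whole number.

12338

Σ Nₕ·x̄ₕ = 37000×8000 + 18500×26000 + 2000×74000 + 19500×11000 + 16500×79000
  = 296000000 + 481000000 + 148000000 + 214500000 + 1303500000 = 2443000000
Σ Nₕ = 8000 + 26000 + 74000 + 11000 + 79000 = 198000
Overall mean = 2443000000 / 198000 = 12338.384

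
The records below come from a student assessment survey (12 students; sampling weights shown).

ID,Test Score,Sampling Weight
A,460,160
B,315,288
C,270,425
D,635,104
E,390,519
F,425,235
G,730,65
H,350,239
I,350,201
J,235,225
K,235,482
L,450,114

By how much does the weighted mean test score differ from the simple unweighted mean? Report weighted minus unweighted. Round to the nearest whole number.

Unweighted sum = 4845
Unweighted mean = 4845 / 12 = 403.75
Weighted sum = 460×160 + 315×288 + 270×425 + 635×104 + 390×519 + 425×235 + 730×65 + 350×239 + 350×201 + 235×225 + 235×482 + 450×114
  = 1066290
Sum of weights = 160 + 288 + 425 + 104 + 519 + 235 + 65 + 239 + 201 + 225 + 482 + 114 = 3057
Weighted mean = 1066290 / 3057 = 348.80275
Difference (weighted minus unweighted) = -54.947252

-55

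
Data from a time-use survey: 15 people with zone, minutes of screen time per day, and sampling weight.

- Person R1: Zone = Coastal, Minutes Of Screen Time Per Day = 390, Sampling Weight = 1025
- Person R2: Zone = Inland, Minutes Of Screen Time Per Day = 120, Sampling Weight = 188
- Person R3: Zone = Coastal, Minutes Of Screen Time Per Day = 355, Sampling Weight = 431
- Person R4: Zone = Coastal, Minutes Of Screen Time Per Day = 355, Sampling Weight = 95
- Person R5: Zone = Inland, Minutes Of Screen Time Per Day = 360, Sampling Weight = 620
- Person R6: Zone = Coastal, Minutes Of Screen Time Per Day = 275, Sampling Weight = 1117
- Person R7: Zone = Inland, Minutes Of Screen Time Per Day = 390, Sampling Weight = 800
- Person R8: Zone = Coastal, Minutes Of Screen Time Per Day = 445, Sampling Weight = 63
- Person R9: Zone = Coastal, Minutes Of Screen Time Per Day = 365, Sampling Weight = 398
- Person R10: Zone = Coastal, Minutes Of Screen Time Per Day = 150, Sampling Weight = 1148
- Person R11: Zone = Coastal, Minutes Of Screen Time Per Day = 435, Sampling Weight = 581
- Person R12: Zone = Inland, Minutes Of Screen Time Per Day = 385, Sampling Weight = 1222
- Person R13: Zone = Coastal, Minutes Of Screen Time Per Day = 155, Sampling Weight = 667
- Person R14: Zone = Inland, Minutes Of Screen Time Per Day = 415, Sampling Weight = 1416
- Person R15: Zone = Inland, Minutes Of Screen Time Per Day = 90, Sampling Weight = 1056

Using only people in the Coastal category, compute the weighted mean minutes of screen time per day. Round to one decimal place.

Coastal rows: R1, R3, R4, R6, R8, R9, R10, R11, R13
Weighted sum = 390×1025 + 355×431 + 355×95 + 275×1117 + 445×63 + 365×398 + 150×1148 + 435×581 + 155×667
  = 1595280
Sum of weights = 1025 + 431 + 95 + 1117 + 63 + 398 + 1148 + 581 + 667 = 5525
Weighted mean = 1595280 / 5525 = 288.73846

288.7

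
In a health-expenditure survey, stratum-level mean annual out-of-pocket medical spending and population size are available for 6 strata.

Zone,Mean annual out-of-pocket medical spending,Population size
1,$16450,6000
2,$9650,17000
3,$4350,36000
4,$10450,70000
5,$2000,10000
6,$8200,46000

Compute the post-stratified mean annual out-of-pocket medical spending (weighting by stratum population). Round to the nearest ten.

8370

Σ Nₕ·x̄ₕ = 1548050000
Σ Nₕ = 185000
Overall mean = 1548050000 / 185000 = 8367.8378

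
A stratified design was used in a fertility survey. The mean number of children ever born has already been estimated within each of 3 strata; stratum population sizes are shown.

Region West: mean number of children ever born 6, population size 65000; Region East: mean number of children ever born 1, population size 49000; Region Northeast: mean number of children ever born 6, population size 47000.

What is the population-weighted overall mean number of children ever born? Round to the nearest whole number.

Σ Nₕ·x̄ₕ = 721000
Σ Nₕ = 65000 + 49000 + 47000 = 161000
Overall mean = 721000 / 161000 = 4.4782609

4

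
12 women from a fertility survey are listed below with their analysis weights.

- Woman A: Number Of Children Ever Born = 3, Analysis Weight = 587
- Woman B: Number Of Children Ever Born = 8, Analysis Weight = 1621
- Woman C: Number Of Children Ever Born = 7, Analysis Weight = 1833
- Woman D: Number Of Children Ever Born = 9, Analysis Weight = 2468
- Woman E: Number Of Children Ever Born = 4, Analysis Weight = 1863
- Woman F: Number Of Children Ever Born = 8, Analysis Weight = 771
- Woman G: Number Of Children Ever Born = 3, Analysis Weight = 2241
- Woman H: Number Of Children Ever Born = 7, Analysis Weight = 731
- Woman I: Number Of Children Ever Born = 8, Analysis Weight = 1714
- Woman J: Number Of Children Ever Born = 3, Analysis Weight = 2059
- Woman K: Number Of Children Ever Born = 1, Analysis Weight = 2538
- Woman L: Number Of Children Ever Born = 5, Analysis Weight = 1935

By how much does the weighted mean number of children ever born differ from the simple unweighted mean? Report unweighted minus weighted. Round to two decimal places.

Unweighted sum = 3 + 8 + 7 + 9 + 4 + 8 + 3 + 7 + 8 + 3 + 1 + 5 = 66
Unweighted mean = 66 / 12 = 5.5
Weighted sum = 3×587 + 8×1621 + 7×1833 + 9×2468 + 4×1863 + 8×771 + 3×2241 + 7×731 + 8×1714 + 3×2059 + 1×2538 + 5×1935
  = 1761 + 12968 + 12831 + 22212 + 7452 + 6168 + 6723 + 5117 + 13712 + 6177 + 2538 + 9675 = 107334
Sum of weights = 587 + 1621 + 1833 + 2468 + 1863 + 771 + 2241 + 731 + 1714 + 2059 + 2538 + 1935 = 20361
Weighted mean = 107334 / 20361 = 5.2715485
Difference (unweighted minus weighted) = 0.22845145

0.23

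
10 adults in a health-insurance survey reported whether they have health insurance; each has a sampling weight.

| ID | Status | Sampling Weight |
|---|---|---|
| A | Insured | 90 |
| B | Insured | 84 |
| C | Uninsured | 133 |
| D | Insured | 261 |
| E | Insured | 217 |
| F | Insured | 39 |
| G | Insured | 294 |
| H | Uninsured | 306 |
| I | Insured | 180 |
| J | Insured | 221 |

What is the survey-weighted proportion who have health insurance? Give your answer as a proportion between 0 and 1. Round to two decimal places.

0.76

Sum of weights for 'Insured' = 90 + 84 + 261 + 217 + 39 + 294 + 180 + 221 = 1386
Total weight = 90 + 84 + 133 + 261 + 217 + 39 + 294 + 306 + 180 + 221 = 1825
Weighted proportion = 1386 / 1825 = 0.75945205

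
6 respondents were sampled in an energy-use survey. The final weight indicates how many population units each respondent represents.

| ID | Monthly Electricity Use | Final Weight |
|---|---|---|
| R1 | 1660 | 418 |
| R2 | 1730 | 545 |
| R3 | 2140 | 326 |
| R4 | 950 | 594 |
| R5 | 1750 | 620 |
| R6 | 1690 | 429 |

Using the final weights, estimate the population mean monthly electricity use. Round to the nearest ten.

1610

Weighted sum = 4708680
Sum of weights = 2932
Weighted mean = 4708680 / 2932 = 1605.9618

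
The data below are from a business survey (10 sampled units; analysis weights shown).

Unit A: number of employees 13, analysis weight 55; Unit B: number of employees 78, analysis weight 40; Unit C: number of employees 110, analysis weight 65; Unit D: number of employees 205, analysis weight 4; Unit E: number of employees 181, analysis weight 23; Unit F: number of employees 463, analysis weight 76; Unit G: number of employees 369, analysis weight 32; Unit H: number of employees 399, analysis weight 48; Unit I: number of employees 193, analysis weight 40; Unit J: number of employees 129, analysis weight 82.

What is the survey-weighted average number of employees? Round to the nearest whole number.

216

Weighted sum = 13×55 + 78×40 + 110×65 + 205×4 + 181×23 + 463×76 + 369×32 + 399×48 + 193×40 + 129×82
  = 100414
Sum of weights = 55 + 40 + 65 + 4 + 23 + 76 + 32 + 48 + 40 + 82 = 465
Weighted mean = 100414 / 465 = 215.94409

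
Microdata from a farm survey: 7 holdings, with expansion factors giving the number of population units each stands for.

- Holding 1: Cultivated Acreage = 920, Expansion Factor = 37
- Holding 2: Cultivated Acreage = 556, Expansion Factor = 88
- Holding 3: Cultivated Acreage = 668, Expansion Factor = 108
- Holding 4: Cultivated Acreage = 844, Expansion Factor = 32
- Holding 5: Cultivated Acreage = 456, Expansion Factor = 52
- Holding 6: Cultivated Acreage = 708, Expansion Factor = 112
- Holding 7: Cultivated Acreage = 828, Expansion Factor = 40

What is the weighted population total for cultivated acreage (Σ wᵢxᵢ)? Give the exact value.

318248

Weighted total = 318248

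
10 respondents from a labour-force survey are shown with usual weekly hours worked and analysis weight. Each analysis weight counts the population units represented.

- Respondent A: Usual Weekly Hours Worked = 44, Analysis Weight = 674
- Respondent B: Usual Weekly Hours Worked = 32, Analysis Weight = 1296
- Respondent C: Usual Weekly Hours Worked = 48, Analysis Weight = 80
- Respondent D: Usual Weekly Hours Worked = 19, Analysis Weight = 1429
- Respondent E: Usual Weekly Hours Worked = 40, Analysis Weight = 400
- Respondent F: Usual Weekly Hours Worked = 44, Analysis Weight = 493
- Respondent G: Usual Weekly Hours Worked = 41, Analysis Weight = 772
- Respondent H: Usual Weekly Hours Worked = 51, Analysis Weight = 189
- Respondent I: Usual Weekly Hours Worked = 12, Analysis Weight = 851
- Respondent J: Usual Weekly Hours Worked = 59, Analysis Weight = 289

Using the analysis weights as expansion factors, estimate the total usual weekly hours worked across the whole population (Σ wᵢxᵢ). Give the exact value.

208365

Weighted total = 44×674 + 32×1296 + 48×80 + 19×1429 + 40×400 + 44×493 + 41×772 + 51×189 + 12×851 + 59×289
  = 29656 + 41472 + 3840 + 27151 + 16000 + 21692 + 31652 + 9639 + 10212 + 17051 = 208365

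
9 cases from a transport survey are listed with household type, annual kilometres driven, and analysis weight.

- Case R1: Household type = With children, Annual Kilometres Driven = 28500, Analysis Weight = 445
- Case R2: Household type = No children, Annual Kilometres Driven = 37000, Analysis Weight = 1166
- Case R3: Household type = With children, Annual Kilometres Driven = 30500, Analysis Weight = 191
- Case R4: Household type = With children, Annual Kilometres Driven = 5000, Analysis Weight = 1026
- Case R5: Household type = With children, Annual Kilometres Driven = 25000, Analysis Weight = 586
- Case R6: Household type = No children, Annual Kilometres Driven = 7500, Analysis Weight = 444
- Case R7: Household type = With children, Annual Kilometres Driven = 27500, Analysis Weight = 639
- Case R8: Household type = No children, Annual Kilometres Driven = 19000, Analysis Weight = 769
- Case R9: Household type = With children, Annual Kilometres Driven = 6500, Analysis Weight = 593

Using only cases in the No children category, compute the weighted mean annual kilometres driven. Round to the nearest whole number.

No children rows: R2, R6, R8
Weighted sum = 37000×1166 + 7500×444 + 19000×769
  = 61083000
Sum of weights = 1166 + 444 + 769 = 2379
Weighted mean = 61083000 / 2379 = 25675.914

25676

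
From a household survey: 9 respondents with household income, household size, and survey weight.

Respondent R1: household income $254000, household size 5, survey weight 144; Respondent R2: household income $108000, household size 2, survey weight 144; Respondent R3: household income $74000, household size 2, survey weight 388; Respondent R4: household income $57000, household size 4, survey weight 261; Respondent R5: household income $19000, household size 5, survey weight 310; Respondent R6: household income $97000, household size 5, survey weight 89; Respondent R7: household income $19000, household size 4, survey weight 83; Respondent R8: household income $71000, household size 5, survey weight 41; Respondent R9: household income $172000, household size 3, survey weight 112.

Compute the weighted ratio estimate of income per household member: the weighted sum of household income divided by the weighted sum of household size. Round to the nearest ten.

23520

Σ wᵢ·y = 254000×144 + 108000×144 + 74000×388 + 57000×261 + 19000×310 + 97000×89 + 19000×83 + 71000×41 + 172000×112
  = 36576000 + 15552000 + 28712000 + 14877000 + 5890000 + 8633000 + 1577000 + 2911000 + 19264000 = 133992000
Σ wᵢ·x = 5×144 + 2×144 + 2×388 + 4×261 + 5×310 + 5×89 + 4×83 + 5×41 + 3×112
  = 720 + 288 + 776 + 1044 + 1550 + 445 + 332 + 205 + 336 = 5696
Ratio = 133992000 / 5696 = 23523.876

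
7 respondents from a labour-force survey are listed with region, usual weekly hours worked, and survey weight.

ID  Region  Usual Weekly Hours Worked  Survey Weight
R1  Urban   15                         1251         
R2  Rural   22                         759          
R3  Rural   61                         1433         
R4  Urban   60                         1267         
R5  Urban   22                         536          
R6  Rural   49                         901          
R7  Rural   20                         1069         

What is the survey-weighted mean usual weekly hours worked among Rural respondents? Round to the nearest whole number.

Rural rows: R2, R3, R6, R7
Weighted sum = 22×759 + 61×1433 + 49×901 + 20×1069
  = 16698 + 87413 + 44149 + 21380 = 169640
Sum of weights = 759 + 1433 + 901 + 1069 = 4162
Weighted mean = 169640 / 4162 = 40.75925

41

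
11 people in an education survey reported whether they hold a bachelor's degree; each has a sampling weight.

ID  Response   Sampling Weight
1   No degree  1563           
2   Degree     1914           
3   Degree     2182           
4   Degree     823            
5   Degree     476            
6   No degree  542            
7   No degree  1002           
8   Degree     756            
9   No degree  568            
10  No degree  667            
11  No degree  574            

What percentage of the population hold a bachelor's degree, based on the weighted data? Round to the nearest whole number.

Sum of weights for 'Degree' = 1914 + 2182 + 823 + 476 + 756 = 6151
Total weight = 1563 + 1914 + 2182 + 823 + 476 + 542 + 1002 + 756 + 568 + 667 + 574 = 11067
Weighted proportion = 6151 / 11067 = 0.55579651 → 55.579651%

56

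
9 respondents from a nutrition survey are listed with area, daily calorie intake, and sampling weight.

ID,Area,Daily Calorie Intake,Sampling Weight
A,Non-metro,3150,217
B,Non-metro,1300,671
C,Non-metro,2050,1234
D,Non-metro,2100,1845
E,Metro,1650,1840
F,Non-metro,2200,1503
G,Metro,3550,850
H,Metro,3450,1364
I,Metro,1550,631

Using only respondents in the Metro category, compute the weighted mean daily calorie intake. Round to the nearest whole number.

Metro rows: E, G, H, I
Weighted sum = 1650×1840 + 3550×850 + 3450×1364 + 1550×631
  = 3036000 + 3017500 + 4705800 + 978050 = 11737350
Sum of weights = 1840 + 850 + 1364 + 631 = 4685
Weighted mean = 11737350 / 4685 = 2505.3042

2505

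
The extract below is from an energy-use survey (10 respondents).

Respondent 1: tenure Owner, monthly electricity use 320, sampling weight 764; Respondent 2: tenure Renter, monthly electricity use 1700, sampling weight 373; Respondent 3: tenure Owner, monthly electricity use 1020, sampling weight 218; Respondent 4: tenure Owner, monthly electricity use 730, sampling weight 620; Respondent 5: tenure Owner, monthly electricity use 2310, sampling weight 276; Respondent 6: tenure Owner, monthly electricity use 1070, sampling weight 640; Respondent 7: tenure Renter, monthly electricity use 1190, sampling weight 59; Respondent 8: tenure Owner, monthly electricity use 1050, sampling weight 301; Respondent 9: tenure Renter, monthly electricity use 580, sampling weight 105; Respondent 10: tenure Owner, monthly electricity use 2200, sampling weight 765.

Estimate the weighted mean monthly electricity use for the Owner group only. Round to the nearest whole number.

1183

Owner rows: 1, 3, 4, 5, 6, 8, 10
Weighted sum = 320×764 + 1020×218 + 730×620 + 2310×276 + 1070×640 + 1050×301 + 2200×765
  = 244480 + 222360 + 452600 + 637560 + 684800 + 316050 + 1683000 = 4240850
Sum of weights = 764 + 218 + 620 + 276 + 640 + 301 + 765 = 3584
Weighted mean = 4240850 / 3584 = 1183.2729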